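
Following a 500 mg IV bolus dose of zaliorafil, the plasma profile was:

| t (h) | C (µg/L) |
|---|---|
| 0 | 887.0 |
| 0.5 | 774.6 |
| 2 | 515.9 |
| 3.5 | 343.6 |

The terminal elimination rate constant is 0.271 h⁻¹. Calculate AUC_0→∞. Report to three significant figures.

Trapezoidal AUC_0→3.5:
  [0→0.5]: (887.0+774.6)/2 × 0.5 = 415.4
  [0.5→2]: (774.6+515.9)/2 × 1.5 = 967.875
  [2→3.5]: (515.9+343.6)/2 × 1.5 = 644.625
  Sum = 2027.9 µg/L·h
Extrapolated tail: C_last / k_e = 343.6 / 0.271 = 1267.897
AUC_0→∞ = 2027.9 + 1267.897 = 3295.797 µg/L·h

AUC = 3300 µg/L·h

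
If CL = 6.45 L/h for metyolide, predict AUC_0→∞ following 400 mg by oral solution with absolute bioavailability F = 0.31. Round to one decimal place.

AUC = 19.2 mg/L·h

AUC_0→∞ = F × Dose / CL
        = 0.31 × 400 / 6.45 = 19.2248 mg/L·h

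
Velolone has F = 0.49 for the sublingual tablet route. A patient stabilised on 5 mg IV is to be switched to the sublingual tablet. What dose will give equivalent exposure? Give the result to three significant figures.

For equal systemic exposure: F × D_ev = D_iv
D_ev = D_iv / F = 5 / 0.49 = 10.2041 mg

D_sublingual = 10.2 mg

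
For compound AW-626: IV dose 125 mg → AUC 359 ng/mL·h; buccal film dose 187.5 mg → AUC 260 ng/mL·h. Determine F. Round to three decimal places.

F = 0.483

F = (AUC_ev / D_ev) / (AUC_iv / D_iv)
  = (260/187.5) / (359/125)
  = 1.38667 / 2.872 = 0.4828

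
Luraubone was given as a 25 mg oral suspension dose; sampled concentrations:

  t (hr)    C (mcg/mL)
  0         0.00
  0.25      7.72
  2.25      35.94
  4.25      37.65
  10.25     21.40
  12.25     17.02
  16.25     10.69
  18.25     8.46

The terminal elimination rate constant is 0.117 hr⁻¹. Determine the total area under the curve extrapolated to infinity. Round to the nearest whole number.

AUC = 481 mcg/mL·hr

Trapezoidal AUC_0→18.25:
  [0→0.25]: (0.00+7.72)/2 × 0.25 = 0.965
  [0.25→2.25]: (7.72+35.94)/2 × 2 = 43.66
  [2.25→4.25]: (35.94+37.65)/2 × 2 = 73.59
  [4.25→10.25]: (37.65+21.40)/2 × 6 = 177.15
  [10.25→12.25]: (21.40+17.02)/2 × 2 = 38.42
  [12.25→16.25]: (17.02+10.69)/2 × 4 = 55.42
  [16.25→18.25]: (10.69+8.46)/2 × 2 = 19.15
  Sum = 408.355 mcg/mL·hr
Extrapolated tail: C_last / k_e = 8.46 / 0.117 = 72.308
AUC_0→∞ = 408.355 + 72.308 = 480.663 mcg/mL·hr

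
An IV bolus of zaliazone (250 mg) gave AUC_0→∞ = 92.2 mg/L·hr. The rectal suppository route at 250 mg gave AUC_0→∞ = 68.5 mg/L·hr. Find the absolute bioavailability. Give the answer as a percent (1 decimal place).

F = 74.3%

F = (AUC_ev / D_ev) / (AUC_iv / D_iv)
  = (68.5/250) / (92.2/250)
  = 0.274 / 0.3688 = 0.7430
  = 74.30%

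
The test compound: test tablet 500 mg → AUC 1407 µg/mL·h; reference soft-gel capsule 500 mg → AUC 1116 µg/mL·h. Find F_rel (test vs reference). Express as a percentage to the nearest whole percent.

F_rel = 126%

F_rel = (AUC_test/D_test) / (AUC_ref/D_ref)
      = (1407/500) / (1116/500)
      = 2.814 / 2.232 = 1.2608 = 126.08%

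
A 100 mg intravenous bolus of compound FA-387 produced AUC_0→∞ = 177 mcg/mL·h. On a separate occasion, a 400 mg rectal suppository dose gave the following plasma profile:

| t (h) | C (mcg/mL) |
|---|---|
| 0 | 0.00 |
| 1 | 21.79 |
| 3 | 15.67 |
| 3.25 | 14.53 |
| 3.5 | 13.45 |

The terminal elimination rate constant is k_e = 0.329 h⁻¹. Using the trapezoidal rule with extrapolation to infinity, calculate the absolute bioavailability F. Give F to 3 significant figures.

F = 0.136

Trapezoidal AUC_0→3.5 (rectal suppository):
  [0→1]: (0.00+21.79)/2 × 1 = 10.895
  [1→3]: (21.79+15.67)/2 × 2 = 37.46
  [3→3.25]: (15.67+14.53)/2 × 0.25 = 3.775
  [3.25→3.5]: (14.53+13.45)/2 × 0.25 = 3.4975
  Sum = 55.6275 mcg/mL·h
Tail: C_last/k_e = 13.45/0.329 = 40.881
AUC_0→∞ (rectal suppository) = 55.6275 + 40.881 = 96.5085 mcg/mL·h
F = (AUC_ev/D_ev)/(AUC_iv/D_iv) = (96.5085/400)/(177/100) = 0.24127125/1.77 = 0.1363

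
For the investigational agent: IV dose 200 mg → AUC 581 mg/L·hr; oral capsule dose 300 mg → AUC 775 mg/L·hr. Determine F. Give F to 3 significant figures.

F = (AUC_ev / D_ev) / (AUC_iv / D_iv)
  = (775/300) / (581/200)
  = 2.58333 / 2.905 = 0.8893

F = 0.889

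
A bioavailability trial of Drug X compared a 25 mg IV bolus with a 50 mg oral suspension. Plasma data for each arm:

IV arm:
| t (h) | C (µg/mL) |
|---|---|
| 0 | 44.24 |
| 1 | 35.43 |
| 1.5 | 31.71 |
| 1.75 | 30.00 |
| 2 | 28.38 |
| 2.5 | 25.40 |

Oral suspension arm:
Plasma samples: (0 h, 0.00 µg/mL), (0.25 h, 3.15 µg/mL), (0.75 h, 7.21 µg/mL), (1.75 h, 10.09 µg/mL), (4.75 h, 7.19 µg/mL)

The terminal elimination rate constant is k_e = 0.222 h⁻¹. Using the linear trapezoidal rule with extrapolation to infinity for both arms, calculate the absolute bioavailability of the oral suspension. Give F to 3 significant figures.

F = 0.175

Trapezoidal AUC_0→2.5 (IV):
  [0→1]: (44.24+35.43)/2 × 1 = 39.835
  [1→1.5]: (35.43+31.71)/2 × 0.5 = 16.785
  [1.5→1.75]: (31.71+30.00)/2 × 0.25 = 7.71375
  [1.75→2]: (30.00+28.38)/2 × 0.25 = 7.2975
  [2→2.5]: (28.38+25.40)/2 × 0.5 = 13.445
  Sum = 85.07625 µg/mL·h
IV tail: 25.40/0.222 = 114.414; AUC_iv,0→∞ = 85.07625 + 114.414 = 199.49025 µg/mL·h
Trapezoidal AUC_0→4.75 (oral suspension):
  [0→0.25]: (0.00+3.15)/2 × 0.25 = 0.39375
  [0.25→0.75]: (3.15+7.21)/2 × 0.5 = 2.59
  [0.75→1.75]: (7.21+10.09)/2 × 1 = 8.65
  [1.75→4.75]: (10.09+7.19)/2 × 3 = 25.92
  Sum = 37.55375 µg/mL·h
oral suspension tail: 7.19/0.222 = 32.387; AUC_ev,0→∞ = 37.55375 + 32.387 = 69.94075 µg/mL·h
F = (AUC_ev/D_ev)/(AUC_iv/D_iv) = (69.94075/50)/(199.49025/25) = 1.398815/7.97961 = 0.1753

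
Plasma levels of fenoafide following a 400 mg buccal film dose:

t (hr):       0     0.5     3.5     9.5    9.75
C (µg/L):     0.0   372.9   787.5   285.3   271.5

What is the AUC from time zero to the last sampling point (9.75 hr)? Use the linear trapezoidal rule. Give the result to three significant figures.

Trapezoidal AUC_0→9.75:
  [0→0.5]: (0.0+372.9)/2 × 0.5 = 93.225
  [0.5→3.5]: (372.9+787.5)/2 × 3 = 1740.6
  [3.5→9.5]: (787.5+285.3)/2 × 6 = 3218.4
  [9.5→9.75]: (285.3+271.5)/2 × 0.25 = 69.6
  Sum = 5121.825 µg/L·hr

AUC = 5120 µg/L·hr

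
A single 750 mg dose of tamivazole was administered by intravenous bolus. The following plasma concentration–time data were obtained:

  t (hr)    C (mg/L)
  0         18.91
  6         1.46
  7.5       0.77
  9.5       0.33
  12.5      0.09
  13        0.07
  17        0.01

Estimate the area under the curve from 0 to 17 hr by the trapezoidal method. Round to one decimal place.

Trapezoidal AUC_0→17:
  [0→6]: (18.91+1.46)/2 × 6 = 61.11
  [6→7.5]: (1.46+0.77)/2 × 1.5 = 1.6725
  [7.5→9.5]: (0.77+0.33)/2 × 2 = 1.1
  [9.5→12.5]: (0.33+0.09)/2 × 3 = 0.63
  [12.5→13]: (0.09+0.07)/2 × 0.5 = 0.04
  [13→17]: (0.07+0.01)/2 × 4 = 0.16
  Sum = 64.7125 mg/L·hr

AUC = 64.7 mg/L·hr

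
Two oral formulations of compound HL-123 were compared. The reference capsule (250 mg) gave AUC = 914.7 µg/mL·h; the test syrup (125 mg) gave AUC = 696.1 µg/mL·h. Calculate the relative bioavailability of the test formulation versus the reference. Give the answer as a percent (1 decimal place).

F_rel = 152.2%

F_rel = (AUC_test/D_test) / (AUC_ref/D_ref)
      = (696.1/125) / (914.7/250)
      = 5.5688 / 3.6588 = 1.5220 = 152.20%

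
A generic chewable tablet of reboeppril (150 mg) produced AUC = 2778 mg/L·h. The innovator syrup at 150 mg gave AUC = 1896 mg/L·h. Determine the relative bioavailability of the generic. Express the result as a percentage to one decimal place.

F_rel = (AUC_test/D_test) / (AUC_ref/D_ref)
      = (2778/150) / (1896/150)
      = 18.52 / 12.64 = 1.4652 = 146.52%

F_rel = 146.5%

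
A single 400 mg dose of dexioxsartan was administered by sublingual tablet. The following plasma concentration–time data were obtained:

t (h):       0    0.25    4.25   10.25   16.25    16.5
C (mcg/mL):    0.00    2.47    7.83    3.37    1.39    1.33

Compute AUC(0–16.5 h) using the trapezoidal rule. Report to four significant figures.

Trapezoidal AUC_0→16.5:
  [0→0.25]: (0.00+2.47)/2 × 0.25 = 0.30875
  [0.25→4.25]: (2.47+7.83)/2 × 4 = 20.6
  [4.25→10.25]: (7.83+3.37)/2 × 6 = 33.6
  [10.25→16.25]: (3.37+1.39)/2 × 6 = 14.28
  [16.25→16.5]: (1.39+1.33)/2 × 0.25 = 0.34
  Sum = 69.12875 mcg/mL·h

AUC = 69.13 mcg/mL·h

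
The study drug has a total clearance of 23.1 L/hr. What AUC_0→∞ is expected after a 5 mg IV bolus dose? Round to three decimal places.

AUC_0→∞ = Dose_iv / CL
        = 5 / 23.1 = 0.21645 mg/L·hr

AUC = 0.216 mg/L·hr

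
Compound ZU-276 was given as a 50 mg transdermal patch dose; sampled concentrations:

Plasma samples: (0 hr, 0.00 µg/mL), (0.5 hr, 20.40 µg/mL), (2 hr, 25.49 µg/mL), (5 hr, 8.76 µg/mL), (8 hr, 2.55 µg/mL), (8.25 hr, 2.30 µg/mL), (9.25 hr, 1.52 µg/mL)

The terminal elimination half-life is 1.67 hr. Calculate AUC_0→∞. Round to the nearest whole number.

Trapezoidal AUC_0→9.25:
  [0→0.5]: (0.00+20.40)/2 × 0.5 = 5.1
  [0.5→2]: (20.40+25.49)/2 × 1.5 = 34.4175
  [2→5]: (25.49+8.76)/2 × 3 = 51.375
  [5→8]: (8.76+2.55)/2 × 3 = 16.965
  [8→8.25]: (2.55+2.30)/2 × 0.25 = 0.60625
  [8.25→9.25]: (2.30+1.52)/2 × 1 = 1.91
  Sum = 110.37375 µg/mL·hr
k_e = ln2 / t½ = 0.693147 / 1.67 = 0.4151 hr^-1
Extrapolated tail: C_last / k_e = 1.52 / 0.4151 = 3.662
AUC_0→∞ = 110.37375 + 3.662 = 114.03575 µg/mL·hr

AUC = 114 µg/mL·hr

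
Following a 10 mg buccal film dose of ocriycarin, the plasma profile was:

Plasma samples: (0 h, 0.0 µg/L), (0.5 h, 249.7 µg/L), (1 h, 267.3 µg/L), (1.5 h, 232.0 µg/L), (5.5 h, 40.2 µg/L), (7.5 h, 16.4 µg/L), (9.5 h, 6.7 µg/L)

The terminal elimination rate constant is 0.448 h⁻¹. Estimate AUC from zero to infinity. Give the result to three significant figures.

Trapezoidal AUC_0→9.5:
  [0→0.5]: (0.0+249.7)/2 × 0.5 = 62.425
  [0.5→1]: (249.7+267.3)/2 × 0.5 = 129.25
  [1→1.5]: (267.3+232.0)/2 × 0.5 = 124.825
  [1.5→5.5]: (232.0+40.2)/2 × 4 = 544.4
  [5.5→7.5]: (40.2+16.4)/2 × 2 = 56.6
  [7.5→9.5]: (16.4+6.7)/2 × 2 = 23.1
  Sum = 940.6 µg/L·h
Extrapolated tail: C_last / k_e = 6.7 / 0.448 = 14.955
AUC_0→∞ = 940.6 + 14.955 = 955.555 µg/L·h

AUC = 956 µg/L·h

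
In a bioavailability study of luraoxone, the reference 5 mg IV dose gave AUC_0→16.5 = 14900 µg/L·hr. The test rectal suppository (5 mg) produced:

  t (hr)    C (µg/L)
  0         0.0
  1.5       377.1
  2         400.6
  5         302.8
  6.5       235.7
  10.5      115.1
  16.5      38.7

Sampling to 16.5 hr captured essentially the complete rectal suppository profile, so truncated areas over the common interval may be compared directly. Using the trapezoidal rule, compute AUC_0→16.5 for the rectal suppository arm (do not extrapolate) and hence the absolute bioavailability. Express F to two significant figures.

Trapezoidal AUC_0→16.5 (rectal suppository):
  [0→1.5]: (0.0+377.1)/2 × 1.5 = 282.825
  [1.5→2]: (377.1+400.6)/2 × 0.5 = 194.425
  [2→5]: (400.6+302.8)/2 × 3 = 1055.1
  [5→6.5]: (302.8+235.7)/2 × 1.5 = 403.875
  [6.5→10.5]: (235.7+115.1)/2 × 4 = 701.6
  [10.5→16.5]: (115.1+38.7)/2 × 6 = 461.4
  Sum = 3099.225 µg/L·hr
F = (AUC_ev/D_ev)/(AUC_iv/D_iv) = (3099.225/5)/(14900/5) = 619.845/2980 = 0.2080

F = 0.21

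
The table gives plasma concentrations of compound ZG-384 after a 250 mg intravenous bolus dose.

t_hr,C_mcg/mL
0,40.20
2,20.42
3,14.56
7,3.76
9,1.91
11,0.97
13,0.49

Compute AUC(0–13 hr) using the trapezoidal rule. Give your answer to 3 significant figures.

AUC = 125 mcg/mL·hr

Trapezoidal AUC_0→13:
  [0→2]: (40.20+20.42)/2 × 2 = 60.62
  [2→3]: (20.42+14.56)/2 × 1 = 17.49
  [3→7]: (14.56+3.76)/2 × 4 = 36.64
  [7→9]: (3.76+1.91)/2 × 2 = 5.67
  [9→11]: (1.91+0.97)/2 × 2 = 2.88
  [11→13]: (0.97+0.49)/2 × 2 = 1.46
  Sum = 124.76 mcg/mL·hr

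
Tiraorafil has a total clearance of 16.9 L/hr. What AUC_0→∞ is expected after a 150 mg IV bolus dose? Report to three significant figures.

AUC_0→∞ = Dose_iv / CL
        = 150 / 16.9 = 8.87574 mg/L·hr

AUC = 8.88 mg/L·hr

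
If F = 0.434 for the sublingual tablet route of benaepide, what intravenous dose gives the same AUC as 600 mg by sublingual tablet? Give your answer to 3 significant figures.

Systemic exposure from an extravascular dose = F × D_ev, so the equivalent IV dose is F × D_ev.
D_iv = F × D_ev = 0.434 × 600 = 260.4 mg

D_iv = 260 mg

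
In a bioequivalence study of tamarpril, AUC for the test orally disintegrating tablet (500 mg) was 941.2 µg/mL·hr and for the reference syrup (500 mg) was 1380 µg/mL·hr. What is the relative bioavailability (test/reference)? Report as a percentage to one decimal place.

F_rel = (AUC_test/D_test) / (AUC_ref/D_ref)
      = (941.2/500) / (1380/500)
      = 1.8824 / 2.76 = 0.6820 = 68.20%

F_rel = 68.2%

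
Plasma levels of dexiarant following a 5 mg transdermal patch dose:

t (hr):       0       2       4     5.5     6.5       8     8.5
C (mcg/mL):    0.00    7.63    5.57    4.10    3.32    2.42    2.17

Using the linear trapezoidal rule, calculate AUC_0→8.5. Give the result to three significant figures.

Trapezoidal AUC_0→8.5:
  [0→2]: (0.00+7.63)/2 × 2 = 7.63
  [2→4]: (7.63+5.57)/2 × 2 = 13.2
  [4→5.5]: (5.57+4.10)/2 × 1.5 = 7.2525
  [5.5→6.5]: (4.10+3.32)/2 × 1 = 3.71
  [6.5→8]: (3.32+2.42)/2 × 1.5 = 4.305
  [8→8.5]: (2.42+2.17)/2 × 0.5 = 1.1475
  Sum = 37.245 mcg/mL·hr

AUC = 37.2 mcg/mL·hr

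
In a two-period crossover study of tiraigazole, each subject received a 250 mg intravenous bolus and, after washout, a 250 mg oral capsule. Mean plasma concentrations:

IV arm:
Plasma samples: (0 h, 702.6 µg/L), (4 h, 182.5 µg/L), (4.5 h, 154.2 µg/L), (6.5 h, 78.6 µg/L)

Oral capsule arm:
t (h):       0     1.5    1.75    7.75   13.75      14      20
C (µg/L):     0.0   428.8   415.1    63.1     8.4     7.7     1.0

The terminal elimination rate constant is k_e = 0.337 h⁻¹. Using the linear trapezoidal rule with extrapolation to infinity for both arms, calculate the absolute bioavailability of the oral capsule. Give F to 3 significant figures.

F = 0.908

Trapezoidal AUC_0→6.5 (IV):
  [0→4]: (702.6+182.5)/2 × 4 = 1770.2
  [4→4.5]: (182.5+154.2)/2 × 0.5 = 84.175
  [4.5→6.5]: (154.2+78.6)/2 × 2 = 232.8
  Sum = 2087.175 µg/L·h
IV tail: 78.6/0.337 = 233.234; AUC_iv,0→∞ = 2087.175 + 233.234 = 2320.409 µg/L·h
Trapezoidal AUC_0→20 (oral capsule):
  [0→1.5]: (0.0+428.8)/2 × 1.5 = 321.6
  [1.5→1.75]: (428.8+415.1)/2 × 0.25 = 105.4875
  [1.75→7.75]: (415.1+63.1)/2 × 6 = 1434.6
  [7.75→13.75]: (63.1+8.4)/2 × 6 = 214.5
  [13.75→14]: (8.4+7.7)/2 × 0.25 = 2.0125
  [14→20]: (7.7+1.0)/2 × 6 = 26.1
  Sum = 2104.3 µg/L·h
oral capsule tail: 1.0/0.337 = 2.967; AUC_ev,0→∞ = 2104.3 + 2.967 = 2107.267 µg/L·h
F = (AUC_ev/D_ev)/(AUC_iv/D_iv) = (2107.267/250)/(2320.409/250) = 8.429068/9.281636 = 0.9081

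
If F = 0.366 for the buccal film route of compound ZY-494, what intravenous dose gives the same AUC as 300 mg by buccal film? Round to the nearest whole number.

D_iv = 110 mg

Systemic exposure from an extravascular dose = F × D_ev, so the equivalent IV dose is F × D_ev.
D_iv = F × D_ev = 0.366 × 300 = 109.8 mg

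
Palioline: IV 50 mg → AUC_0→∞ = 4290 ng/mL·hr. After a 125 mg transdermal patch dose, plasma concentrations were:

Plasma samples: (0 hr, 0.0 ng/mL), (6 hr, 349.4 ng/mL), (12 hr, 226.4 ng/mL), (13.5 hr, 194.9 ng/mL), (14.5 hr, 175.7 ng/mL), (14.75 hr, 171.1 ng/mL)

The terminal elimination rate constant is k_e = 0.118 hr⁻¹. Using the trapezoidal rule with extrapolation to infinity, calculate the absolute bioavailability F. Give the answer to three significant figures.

F = 0.445

Trapezoidal AUC_0→14.75 (transdermal patch):
  [0→6]: (0.0+349.4)/2 × 6 = 1048.2
  [6→12]: (349.4+226.4)/2 × 6 = 1727.4
  [12→13.5]: (226.4+194.9)/2 × 1.5 = 315.975
  [13.5→14.5]: (194.9+175.7)/2 × 1 = 185.3
  [14.5→14.75]: (175.7+171.1)/2 × 0.25 = 43.35
  Sum = 3320.225 ng/mL·hr
Tail: C_last/k_e = 171.1/0.118 = 1450.000
AUC_0→∞ (transdermal patch) = 3320.225 + 1450.000 = 4770.225 ng/mL·hr
F = (AUC_ev/D_ev)/(AUC_iv/D_iv) = (4770.225/125)/(4290/50) = 38.1618/85.8 = 0.4448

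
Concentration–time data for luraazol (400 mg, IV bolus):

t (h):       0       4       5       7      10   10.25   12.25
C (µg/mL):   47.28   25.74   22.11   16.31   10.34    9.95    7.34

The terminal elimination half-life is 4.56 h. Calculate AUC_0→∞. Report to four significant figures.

AUC = 316.5 µg/mL·h

Trapezoidal AUC_0→12.25:
  [0→4]: (47.28+25.74)/2 × 4 = 146.04
  [4→5]: (25.74+22.11)/2 × 1 = 23.925
  [5→7]: (22.11+16.31)/2 × 2 = 38.42
  [7→10]: (16.31+10.34)/2 × 3 = 39.975
  [10→10.25]: (10.34+9.95)/2 × 0.25 = 2.53625
  [10.25→12.25]: (9.95+7.34)/2 × 2 = 17.29
  Sum = 268.18625 µg/mL·h
k_e = ln2 / t½ = 0.693147 / 4.56 = 0.1520 h^-1
Extrapolated tail: C_last / k_e = 7.34 / 0.152 = 48.289
AUC_0→∞ = 268.18625 + 48.289 = 316.47525 µg/mL·h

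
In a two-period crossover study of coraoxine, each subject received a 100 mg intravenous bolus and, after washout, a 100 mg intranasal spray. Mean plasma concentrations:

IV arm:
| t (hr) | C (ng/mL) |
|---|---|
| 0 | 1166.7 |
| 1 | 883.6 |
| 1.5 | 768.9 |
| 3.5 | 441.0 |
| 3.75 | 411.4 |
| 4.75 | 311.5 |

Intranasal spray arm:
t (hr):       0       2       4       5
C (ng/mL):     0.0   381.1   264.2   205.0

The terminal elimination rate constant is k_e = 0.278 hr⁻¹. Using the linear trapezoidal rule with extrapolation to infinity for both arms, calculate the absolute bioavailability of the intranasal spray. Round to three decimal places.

Trapezoidal AUC_0→4.75 (IV):
  [0→1]: (1166.7+883.6)/2 × 1 = 1025.15
  [1→1.5]: (883.6+768.9)/2 × 0.5 = 413.125
  [1.5→3.5]: (768.9+441.0)/2 × 2 = 1209.9
  [3.5→3.75]: (441.0+411.4)/2 × 0.25 = 106.55
  [3.75→4.75]: (411.4+311.5)/2 × 1 = 361.45
  Sum = 3116.175 ng/mL·hr
IV tail: 311.5/0.278 = 1120.504; AUC_iv,0→∞ = 3116.175 + 1120.504 = 4236.679 ng/mL·hr
Trapezoidal AUC_0→5 (intranasal spray):
  [0→2]: (0.0+381.1)/2 × 2 = 381.1
  [2→4]: (381.1+264.2)/2 × 2 = 645.3
  [4→5]: (264.2+205.0)/2 × 1 = 234.6
  Sum = 1261.0 ng/mL·hr
intranasal spray tail: 205.0/0.278 = 737.410; AUC_ev,0→∞ = 1261.0 + 737.410 = 1998.41 ng/mL·hr
F = (AUC_ev/D_ev)/(AUC_iv/D_iv) = (1998.41/100)/(4236.679/100) = 19.9841/42.36679 = 0.4717

F = 0.472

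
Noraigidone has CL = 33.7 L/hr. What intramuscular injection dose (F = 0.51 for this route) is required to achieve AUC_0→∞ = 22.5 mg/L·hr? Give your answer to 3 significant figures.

Dose = CL × AUC_0→∞ / F
     = 33.7 × 22.5 / 0.51 = 1486.76 mg

Dose = 1490 mg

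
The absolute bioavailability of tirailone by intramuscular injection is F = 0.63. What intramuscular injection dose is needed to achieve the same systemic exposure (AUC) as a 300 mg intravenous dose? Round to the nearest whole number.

For equal systemic exposure: F × D_ev = D_iv
D_ev = D_iv / F = 300 / 0.63 = 476.19 mg

D_intramuscular = 476 mg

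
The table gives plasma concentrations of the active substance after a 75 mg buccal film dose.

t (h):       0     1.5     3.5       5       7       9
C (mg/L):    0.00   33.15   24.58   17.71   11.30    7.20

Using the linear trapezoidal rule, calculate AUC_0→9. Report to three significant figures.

AUC = 162 mg/L·h

Trapezoidal AUC_0→9:
  [0→1.5]: (0.00+33.15)/2 × 1.5 = 24.8625
  [1.5→3.5]: (33.15+24.58)/2 × 2 = 57.73
  [3.5→5]: (24.58+17.71)/2 × 1.5 = 31.7175
  [5→7]: (17.71+11.30)/2 × 2 = 29.01
  [7→9]: (11.30+7.20)/2 × 2 = 18.5
  Sum = 161.82 mg/L·h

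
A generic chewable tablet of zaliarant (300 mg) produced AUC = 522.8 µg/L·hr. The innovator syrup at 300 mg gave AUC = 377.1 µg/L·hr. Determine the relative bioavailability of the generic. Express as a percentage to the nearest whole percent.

F_rel = (AUC_test/D_test) / (AUC_ref/D_ref)
      = (522.8/300) / (377.1/300)
      = 1.74267 / 1.257 = 1.3864 = 138.64%

F_rel = 139%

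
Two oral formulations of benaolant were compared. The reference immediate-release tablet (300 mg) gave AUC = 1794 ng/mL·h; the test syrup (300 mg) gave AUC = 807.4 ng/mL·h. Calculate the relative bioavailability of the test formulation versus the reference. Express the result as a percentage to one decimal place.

F_rel = (AUC_test/D_test) / (AUC_ref/D_ref)
      = (807.4/300) / (1794/300)
      = 2.69133 / 5.98 = 0.4501 = 45.01%

F_rel = 45.0%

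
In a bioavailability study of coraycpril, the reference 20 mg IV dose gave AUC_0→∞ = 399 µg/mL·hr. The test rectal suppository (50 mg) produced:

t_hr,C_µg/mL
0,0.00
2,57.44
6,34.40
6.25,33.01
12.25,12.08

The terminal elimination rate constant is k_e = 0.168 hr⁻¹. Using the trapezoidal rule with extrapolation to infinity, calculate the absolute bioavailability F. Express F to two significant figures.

F = 0.46

Trapezoidal AUC_0→12.25 (rectal suppository):
  [0→2]: (0.00+57.44)/2 × 2 = 57.44
  [2→6]: (57.44+34.40)/2 × 4 = 183.68
  [6→6.25]: (34.40+33.01)/2 × 0.25 = 8.42625
  [6.25→12.25]: (33.01+12.08)/2 × 6 = 135.27
  Sum = 384.81625 µg/mL·hr
Tail: C_last/k_e = 12.08/0.168 = 71.905
AUC_0→∞ (rectal suppository) = 384.81625 + 71.905 = 456.72125 µg/mL·hr
F = (AUC_ev/D_ev)/(AUC_iv/D_iv) = (456.72125/50)/(399/20) = 9.134425/19.95 = 0.4579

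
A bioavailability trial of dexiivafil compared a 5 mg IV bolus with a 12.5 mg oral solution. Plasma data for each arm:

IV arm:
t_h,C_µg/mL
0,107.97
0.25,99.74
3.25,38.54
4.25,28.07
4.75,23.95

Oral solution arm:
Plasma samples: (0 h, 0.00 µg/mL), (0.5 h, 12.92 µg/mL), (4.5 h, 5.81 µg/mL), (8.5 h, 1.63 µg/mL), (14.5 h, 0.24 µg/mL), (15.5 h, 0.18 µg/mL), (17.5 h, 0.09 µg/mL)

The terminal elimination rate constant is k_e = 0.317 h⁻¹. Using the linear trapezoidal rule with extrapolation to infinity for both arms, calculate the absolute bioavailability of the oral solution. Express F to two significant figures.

F = 0.070

Trapezoidal AUC_0→4.75 (IV):
  [0→0.25]: (107.97+99.74)/2 × 0.25 = 25.96375
  [0.25→3.25]: (99.74+38.54)/2 × 3 = 207.42
  [3.25→4.25]: (38.54+28.07)/2 × 1 = 33.305
  [4.25→4.75]: (28.07+23.95)/2 × 0.5 = 13.005
  Sum = 279.69375 µg/mL·h
IV tail: 23.95/0.317 = 75.552; AUC_iv,0→∞ = 279.69375 + 75.552 = 355.24575 µg/mL·h
Trapezoidal AUC_0→17.5 (oral solution):
  [0→0.5]: (0.00+12.92)/2 × 0.5 = 3.23
  [0.5→4.5]: (12.92+5.81)/2 × 4 = 37.46
  [4.5→8.5]: (5.81+1.63)/2 × 4 = 14.88
  [8.5→14.5]: (1.63+0.24)/2 × 6 = 5.61
  [14.5→15.5]: (0.24+0.18)/2 × 1 = 0.21
  [15.5→17.5]: (0.18+0.09)/2 × 2 = 0.27
  Sum = 61.66 µg/mL·h
oral solution tail: 0.09/0.317 = 0.284; AUC_ev,0→∞ = 61.66 + 0.284 = 61.944 µg/mL·h
F = (AUC_ev/D_ev)/(AUC_iv/D_iv) = (61.944/12.5)/(355.24575/5) = 4.95552/71.04915 = 0.0697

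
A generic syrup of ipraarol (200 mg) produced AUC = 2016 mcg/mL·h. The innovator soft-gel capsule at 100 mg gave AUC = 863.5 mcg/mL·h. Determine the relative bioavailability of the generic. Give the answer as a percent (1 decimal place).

F_rel = (AUC_test/D_test) / (AUC_ref/D_ref)
      = (2016/200) / (863.5/100)
      = 10.08 / 8.635 = 1.1673 = 116.73%

F_rel = 116.7%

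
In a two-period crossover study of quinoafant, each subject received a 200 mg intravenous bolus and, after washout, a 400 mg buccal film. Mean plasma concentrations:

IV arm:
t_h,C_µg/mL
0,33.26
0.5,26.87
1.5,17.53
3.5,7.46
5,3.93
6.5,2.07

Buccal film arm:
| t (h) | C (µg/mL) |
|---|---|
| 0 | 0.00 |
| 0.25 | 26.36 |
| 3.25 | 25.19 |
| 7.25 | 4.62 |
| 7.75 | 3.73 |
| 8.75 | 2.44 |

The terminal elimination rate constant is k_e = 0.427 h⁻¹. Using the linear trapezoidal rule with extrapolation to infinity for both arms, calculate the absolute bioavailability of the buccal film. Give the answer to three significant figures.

Trapezoidal AUC_0→6.5 (IV):
  [0→0.5]: (33.26+26.87)/2 × 0.5 = 15.0325
  [0.5→1.5]: (26.87+17.53)/2 × 1 = 22.2
  [1.5→3.5]: (17.53+7.46)/2 × 2 = 24.99
  [3.5→5]: (7.46+3.93)/2 × 1.5 = 8.5425
  [5→6.5]: (3.93+2.07)/2 × 1.5 = 4.5
  Sum = 75.265 µg/mL·h
IV tail: 2.07/0.427 = 4.848; AUC_iv,0→∞ = 75.265 + 4.848 = 80.113 µg/mL·h
Trapezoidal AUC_0→8.75 (buccal film):
  [0→0.25]: (0.00+26.36)/2 × 0.25 = 3.295
  [0.25→3.25]: (26.36+25.19)/2 × 3 = 77.325
  [3.25→7.25]: (25.19+4.62)/2 × 4 = 59.62
  [7.25→7.75]: (4.62+3.73)/2 × 0.5 = 2.0875
  [7.75→8.75]: (3.73+2.44)/2 × 1 = 3.085
  Sum = 145.4125 µg/mL·h
buccal film tail: 2.44/0.427 = 5.714; AUC_ev,0→∞ = 145.4125 + 5.714 = 151.1265 µg/mL·h
F = (AUC_ev/D_ev)/(AUC_iv/D_iv) = (151.1265/400)/(80.113/200) = 0.37781625/0.400565 = 0.9432

F = 0.943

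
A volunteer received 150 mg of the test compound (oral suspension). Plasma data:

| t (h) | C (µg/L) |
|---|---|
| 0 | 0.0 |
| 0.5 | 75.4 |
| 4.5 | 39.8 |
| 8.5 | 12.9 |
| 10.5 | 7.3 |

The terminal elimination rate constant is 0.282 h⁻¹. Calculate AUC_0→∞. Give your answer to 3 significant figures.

Trapezoidal AUC_0→10.5:
  [0→0.5]: (0.0+75.4)/2 × 0.5 = 18.85
  [0.5→4.5]: (75.4+39.8)/2 × 4 = 230.4
  [4.5→8.5]: (39.8+12.9)/2 × 4 = 105.4
  [8.5→10.5]: (12.9+7.3)/2 × 2 = 20.2
  Sum = 374.85 µg/L·h
Extrapolated tail: C_last / k_e = 7.3 / 0.282 = 25.887
AUC_0→∞ = 374.85 + 25.887 = 400.737 µg/L·h

AUC = 401 µg/L·h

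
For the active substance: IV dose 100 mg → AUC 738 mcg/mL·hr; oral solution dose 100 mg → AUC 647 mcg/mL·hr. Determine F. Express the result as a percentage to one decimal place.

F = 87.7%

F = (AUC_ev / D_ev) / (AUC_iv / D_iv)
  = (647/100) / (738/100)
  = 6.47 / 7.38 = 0.8767
  = 87.67%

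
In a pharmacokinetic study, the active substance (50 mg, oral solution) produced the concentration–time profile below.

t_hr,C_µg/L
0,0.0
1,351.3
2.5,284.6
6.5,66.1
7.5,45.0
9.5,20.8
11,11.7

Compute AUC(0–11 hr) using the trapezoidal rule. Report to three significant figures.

Trapezoidal AUC_0→11:
  [0→1]: (0.0+351.3)/2 × 1 = 175.65
  [1→2.5]: (351.3+284.6)/2 × 1.5 = 476.925
  [2.5→6.5]: (284.6+66.1)/2 × 4 = 701.4
  [6.5→7.5]: (66.1+45.0)/2 × 1 = 55.55
  [7.5→9.5]: (45.0+20.8)/2 × 2 = 65.8
  [9.5→11]: (20.8+11.7)/2 × 1.5 = 24.375
  Sum = 1499.7 µg/L·hr

AUC = 1500 µg/L·hr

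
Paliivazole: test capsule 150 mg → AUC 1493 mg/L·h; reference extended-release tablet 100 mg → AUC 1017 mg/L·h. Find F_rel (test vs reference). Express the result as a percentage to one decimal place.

F_rel = 97.9%

F_rel = (AUC_test/D_test) / (AUC_ref/D_ref)
      = (1493/150) / (1017/100)
      = 9.95333 / 10.17 = 0.9787 = 97.87%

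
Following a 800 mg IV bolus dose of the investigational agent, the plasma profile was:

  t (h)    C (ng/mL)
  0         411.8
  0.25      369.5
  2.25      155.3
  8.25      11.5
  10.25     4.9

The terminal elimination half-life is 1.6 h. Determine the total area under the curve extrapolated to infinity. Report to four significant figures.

Trapezoidal AUC_0→10.25:
  [0→0.25]: (411.8+369.5)/2 × 0.25 = 97.6625
  [0.25→2.25]: (369.5+155.3)/2 × 2 = 524.8
  [2.25→8.25]: (155.3+11.5)/2 × 6 = 500.4
  [8.25→10.25]: (11.5+4.9)/2 × 2 = 16.4
  Sum = 1139.2625 ng/mL·h
k_e = ln2 / t½ = 0.693147 / 1.6 = 0.4332 h^-1
Extrapolated tail: C_last / k_e = 4.9 / 0.4332 = 11.311
AUC_0→∞ = 1139.2625 + 11.311 = 1150.5735 ng/mL·h

AUC = 1151 ng/mL·h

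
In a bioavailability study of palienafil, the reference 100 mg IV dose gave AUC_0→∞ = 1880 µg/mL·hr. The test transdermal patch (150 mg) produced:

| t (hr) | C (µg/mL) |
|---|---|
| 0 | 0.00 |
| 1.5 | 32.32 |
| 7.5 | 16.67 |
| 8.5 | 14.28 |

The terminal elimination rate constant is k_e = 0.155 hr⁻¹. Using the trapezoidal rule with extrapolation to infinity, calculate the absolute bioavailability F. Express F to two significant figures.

Trapezoidal AUC_0→8.5 (transdermal patch):
  [0→1.5]: (0.00+32.32)/2 × 1.5 = 24.24
  [1.5→7.5]: (32.32+16.67)/2 × 6 = 146.97
  [7.5→8.5]: (16.67+14.28)/2 × 1 = 15.475
  Sum = 186.685 µg/mL·hr
Tail: C_last/k_e = 14.28/0.155 = 92.129
AUC_0→∞ (transdermal patch) = 186.685 + 92.129 = 278.814 µg/mL·hr
F = (AUC_ev/D_ev)/(AUC_iv/D_iv) = (278.814/150)/(1880/100) = 1.85876/18.8 = 0.0989

F = 0.099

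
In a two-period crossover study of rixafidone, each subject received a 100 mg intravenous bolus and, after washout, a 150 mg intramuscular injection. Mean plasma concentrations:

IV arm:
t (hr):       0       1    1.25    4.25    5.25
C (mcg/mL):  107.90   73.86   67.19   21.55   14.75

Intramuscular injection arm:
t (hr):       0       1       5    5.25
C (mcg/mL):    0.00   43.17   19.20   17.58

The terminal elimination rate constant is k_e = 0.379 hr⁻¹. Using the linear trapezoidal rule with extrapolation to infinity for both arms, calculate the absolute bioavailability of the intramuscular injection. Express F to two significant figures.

Trapezoidal AUC_0→5.25 (IV):
  [0→1]: (107.90+73.86)/2 × 1 = 90.88
  [1→1.25]: (73.86+67.19)/2 × 0.25 = 17.63125
  [1.25→4.25]: (67.19+21.55)/2 × 3 = 133.11
  [4.25→5.25]: (21.55+14.75)/2 × 1 = 18.15
  Sum = 259.77125 mcg/mL·hr
IV tail: 14.75/0.379 = 38.918; AUC_iv,0→∞ = 259.77125 + 38.918 = 298.68925 mcg/mL·hr
Trapezoidal AUC_0→5.25 (intramuscular injection):
  [0→1]: (0.00+43.17)/2 × 1 = 21.585
  [1→5]: (43.17+19.20)/2 × 4 = 124.74
  [5→5.25]: (19.20+17.58)/2 × 0.25 = 4.5975
  Sum = 150.9225 mcg/mL·hr
intramuscular injection tail: 17.58/0.379 = 46.385; AUC_ev,0→∞ = 150.9225 + 46.385 = 197.3075 mcg/mL·hr
F = (AUC_ev/D_ev)/(AUC_iv/D_iv) = (197.3075/150)/(298.68925/100) = 1.31538/2.9868925 = 0.4404

F = 0.44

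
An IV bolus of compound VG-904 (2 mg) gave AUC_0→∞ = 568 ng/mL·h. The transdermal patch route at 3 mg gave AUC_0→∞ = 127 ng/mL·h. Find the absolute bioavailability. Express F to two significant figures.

F = (AUC_ev / D_ev) / (AUC_iv / D_iv)
  = (127/3) / (568/2)
  = 42.3333 / 284 = 0.1491

F = 0.15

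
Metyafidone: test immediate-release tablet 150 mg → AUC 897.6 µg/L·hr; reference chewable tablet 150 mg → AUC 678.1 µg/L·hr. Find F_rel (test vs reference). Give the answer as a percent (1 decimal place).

F_rel = (AUC_test/D_test) / (AUC_ref/D_ref)
      = (897.6/150) / (678.1/150)
      = 5.984 / 4.52067 = 1.3237 = 132.37%

F_rel = 132.4%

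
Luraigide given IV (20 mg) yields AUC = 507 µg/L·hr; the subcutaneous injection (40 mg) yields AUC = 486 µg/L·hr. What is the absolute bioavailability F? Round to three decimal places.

F = (AUC_ev / D_ev) / (AUC_iv / D_iv)
  = (486/40) / (507/20)
  = 12.15 / 25.35 = 0.4793

F = 0.479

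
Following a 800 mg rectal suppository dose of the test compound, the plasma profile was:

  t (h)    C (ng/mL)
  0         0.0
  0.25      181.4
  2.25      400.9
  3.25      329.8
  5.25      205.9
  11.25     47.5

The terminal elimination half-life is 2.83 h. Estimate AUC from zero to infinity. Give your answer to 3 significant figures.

Trapezoidal AUC_0→11.25:
  [0→0.25]: (0.0+181.4)/2 × 0.25 = 22.675
  [0.25→2.25]: (181.4+400.9)/2 × 2 = 582.3
  [2.25→3.25]: (400.9+329.8)/2 × 1 = 365.35
  [3.25→5.25]: (329.8+205.9)/2 × 2 = 535.7
  [5.25→11.25]: (205.9+47.5)/2 × 6 = 760.2
  Sum = 2266.225 ng/mL·h
k_e = ln2 / t½ = 0.693147 / 2.83 = 0.2449 h^-1
Extrapolated tail: C_last / k_e = 47.5 / 0.2449 = 193.957
AUC_0→∞ = 2266.225 + 193.957 = 2460.182 ng/mL·h

AUC = 2460 ng/mL·h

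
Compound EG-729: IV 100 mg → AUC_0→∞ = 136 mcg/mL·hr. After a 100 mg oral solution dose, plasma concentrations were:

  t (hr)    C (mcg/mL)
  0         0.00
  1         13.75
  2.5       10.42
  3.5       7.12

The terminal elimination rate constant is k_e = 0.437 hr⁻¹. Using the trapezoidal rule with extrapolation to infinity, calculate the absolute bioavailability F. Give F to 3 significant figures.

F = 0.368

Trapezoidal AUC_0→3.5 (oral solution):
  [0→1]: (0.00+13.75)/2 × 1 = 6.875
  [1→2.5]: (13.75+10.42)/2 × 1.5 = 18.1275
  [2.5→3.5]: (10.42+7.12)/2 × 1 = 8.77
  Sum = 33.7725 mcg/mL·hr
Tail: C_last/k_e = 7.12/0.437 = 16.293
AUC_0→∞ (oral solution) = 33.7725 + 16.293 = 50.0655 mcg/mL·hr
F = (AUC_ev/D_ev)/(AUC_iv/D_iv) = (50.0655/100)/(136/100) = 0.500655/1.36 = 0.3681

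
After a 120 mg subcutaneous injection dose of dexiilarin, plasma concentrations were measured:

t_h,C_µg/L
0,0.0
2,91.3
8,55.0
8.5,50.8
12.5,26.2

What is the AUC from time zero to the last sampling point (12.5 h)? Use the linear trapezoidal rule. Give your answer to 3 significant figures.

AUC = 711 µg/L·h

Trapezoidal AUC_0→12.5:
  [0→2]: (0.0+91.3)/2 × 2 = 91.3
  [2→8]: (91.3+55.0)/2 × 6 = 438.9
  [8→8.5]: (55.0+50.8)/2 × 0.5 = 26.45
  [8.5→12.5]: (50.8+26.2)/2 × 4 = 154.0
  Sum = 710.65 µg/L·h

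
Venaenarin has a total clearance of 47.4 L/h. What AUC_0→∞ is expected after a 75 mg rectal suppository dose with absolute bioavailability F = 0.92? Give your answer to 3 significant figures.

AUC_0→∞ = F × Dose / CL
        = 0.92 × 75 / 47.4 = 1.4557 mg/L·h

AUC = 1.46 mg/L·h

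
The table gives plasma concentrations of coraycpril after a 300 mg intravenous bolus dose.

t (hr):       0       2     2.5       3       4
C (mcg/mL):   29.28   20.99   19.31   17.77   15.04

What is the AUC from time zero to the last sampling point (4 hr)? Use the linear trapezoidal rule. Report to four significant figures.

Trapezoidal AUC_0→4:
  [0→2]: (29.28+20.99)/2 × 2 = 50.27
  [2→2.5]: (20.99+19.31)/2 × 0.5 = 10.075
  [2.5→3]: (19.31+17.77)/2 × 0.5 = 9.27
  [3→4]: (17.77+15.04)/2 × 1 = 16.405
  Sum = 86.02 mcg/mL·hr

AUC = 86.02 mcg/mL·hr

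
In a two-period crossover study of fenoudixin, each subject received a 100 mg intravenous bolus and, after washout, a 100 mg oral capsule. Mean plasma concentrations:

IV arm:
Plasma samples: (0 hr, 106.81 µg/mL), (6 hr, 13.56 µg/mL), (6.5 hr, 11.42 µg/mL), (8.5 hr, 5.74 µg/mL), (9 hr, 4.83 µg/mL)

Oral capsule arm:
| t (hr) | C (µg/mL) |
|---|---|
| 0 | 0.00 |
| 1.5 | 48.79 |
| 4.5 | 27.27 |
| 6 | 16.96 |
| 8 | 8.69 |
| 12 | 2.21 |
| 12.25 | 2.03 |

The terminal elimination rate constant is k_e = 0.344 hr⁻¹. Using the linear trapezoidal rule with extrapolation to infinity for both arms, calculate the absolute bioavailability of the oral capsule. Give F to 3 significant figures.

F = 0.593

Trapezoidal AUC_0→9 (IV):
  [0→6]: (106.81+13.56)/2 × 6 = 361.11
  [6→6.5]: (13.56+11.42)/2 × 0.5 = 6.245
  [6.5→8.5]: (11.42+5.74)/2 × 2 = 17.16
  [8.5→9]: (5.74+4.83)/2 × 0.5 = 2.6425
  Sum = 387.1575 µg/mL·hr
IV tail: 4.83/0.344 = 14.041; AUC_iv,0→∞ = 387.1575 + 14.041 = 401.1985 µg/mL·hr
Trapezoidal AUC_0→12.25 (oral capsule):
  [0→1.5]: (0.00+48.79)/2 × 1.5 = 36.5925
  [1.5→4.5]: (48.79+27.27)/2 × 3 = 114.09
  [4.5→6]: (27.27+16.96)/2 × 1.5 = 33.1725
  [6→8]: (16.96+8.69)/2 × 2 = 25.65
  [8→12]: (8.69+2.21)/2 × 4 = 21.8
  [12→12.25]: (2.21+2.03)/2 × 0.25 = 0.53
  Sum = 231.835 µg/mL·hr
oral capsule tail: 2.03/0.344 = 5.901; AUC_ev,0→∞ = 231.835 + 5.901 = 237.736 µg/mL·hr
F = (AUC_ev/D_ev)/(AUC_iv/D_iv) = (237.736/100)/(401.1985/100) = 2.37736/4.011985 = 0.5926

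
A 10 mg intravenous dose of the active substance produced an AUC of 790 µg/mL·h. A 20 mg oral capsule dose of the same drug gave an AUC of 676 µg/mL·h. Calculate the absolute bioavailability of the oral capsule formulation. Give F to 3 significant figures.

F = (AUC_ev / D_ev) / (AUC_iv / D_iv)
  = (676/20) / (790/10)
  = 33.8 / 79 = 0.4278

F = 0.428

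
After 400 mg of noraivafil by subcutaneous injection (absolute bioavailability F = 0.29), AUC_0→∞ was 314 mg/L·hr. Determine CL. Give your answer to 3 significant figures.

CL = 0.369 L/hr

CL = F × Dose / AUC_0→∞
   = 0.29 × 400 / 314 = 0.369427 L/hr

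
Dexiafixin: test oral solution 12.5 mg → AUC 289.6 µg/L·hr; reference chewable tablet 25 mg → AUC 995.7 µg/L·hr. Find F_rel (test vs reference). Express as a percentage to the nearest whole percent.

F_rel = (AUC_test/D_test) / (AUC_ref/D_ref)
      = (289.6/12.5) / (995.7/25)
      = 23.168 / 39.828 = 0.5817 = 58.17%

F_rel = 58%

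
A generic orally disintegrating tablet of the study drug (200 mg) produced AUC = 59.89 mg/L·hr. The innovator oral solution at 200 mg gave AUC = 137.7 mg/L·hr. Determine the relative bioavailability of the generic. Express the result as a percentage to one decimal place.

F_rel = (AUC_test/D_test) / (AUC_ref/D_ref)
      = (59.89/200) / (137.7/200)
      = 0.29945 / 0.6885 = 0.4349 = 43.49%

F_rel = 43.5%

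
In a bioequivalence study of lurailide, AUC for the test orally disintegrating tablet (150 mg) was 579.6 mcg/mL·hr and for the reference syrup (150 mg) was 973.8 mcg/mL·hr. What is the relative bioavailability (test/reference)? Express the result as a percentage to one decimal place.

F_rel = (AUC_test/D_test) / (AUC_ref/D_ref)
      = (579.6/150) / (973.8/150)
      = 3.864 / 6.492 = 0.5952 = 59.52%

F_rel = 59.5%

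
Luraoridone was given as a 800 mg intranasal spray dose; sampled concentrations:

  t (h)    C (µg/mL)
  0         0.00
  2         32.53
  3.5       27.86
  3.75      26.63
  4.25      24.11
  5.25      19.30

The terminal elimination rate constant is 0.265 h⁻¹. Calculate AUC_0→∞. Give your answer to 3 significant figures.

Trapezoidal AUC_0→5.25:
  [0→2]: (0.00+32.53)/2 × 2 = 32.53
  [2→3.5]: (32.53+27.86)/2 × 1.5 = 45.2925
  [3.5→3.75]: (27.86+26.63)/2 × 0.25 = 6.81125
  [3.75→4.25]: (26.63+24.11)/2 × 0.5 = 12.685
  [4.25→5.25]: (24.11+19.30)/2 × 1 = 21.705
  Sum = 119.02375 µg/mL·h
Extrapolated tail: C_last / k_e = 19.30 / 0.265 = 72.830
AUC_0→∞ = 119.02375 + 72.830 = 191.85375 µg/mL·h

AUC = 192 µg/mL·h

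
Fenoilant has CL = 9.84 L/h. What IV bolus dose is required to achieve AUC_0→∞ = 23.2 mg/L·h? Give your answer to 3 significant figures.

Dose = 228 mg

Dose_iv = CL × AUC_0→∞
     = 9.84 × 23.2 = 228.288 mg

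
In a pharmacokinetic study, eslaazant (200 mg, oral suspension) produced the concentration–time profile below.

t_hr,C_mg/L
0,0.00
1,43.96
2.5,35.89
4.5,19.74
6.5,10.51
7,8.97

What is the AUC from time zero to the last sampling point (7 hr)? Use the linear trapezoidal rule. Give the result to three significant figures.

Trapezoidal AUC_0→7:
  [0→1]: (0.00+43.96)/2 × 1 = 21.98
  [1→2.5]: (43.96+35.89)/2 × 1.5 = 59.8875
  [2.5→4.5]: (35.89+19.74)/2 × 2 = 55.63
  [4.5→6.5]: (19.74+10.51)/2 × 2 = 30.25
  [6.5→7]: (10.51+8.97)/2 × 0.5 = 4.87
  Sum = 172.6175 mg/L·hr

AUC = 173 mg/L·hr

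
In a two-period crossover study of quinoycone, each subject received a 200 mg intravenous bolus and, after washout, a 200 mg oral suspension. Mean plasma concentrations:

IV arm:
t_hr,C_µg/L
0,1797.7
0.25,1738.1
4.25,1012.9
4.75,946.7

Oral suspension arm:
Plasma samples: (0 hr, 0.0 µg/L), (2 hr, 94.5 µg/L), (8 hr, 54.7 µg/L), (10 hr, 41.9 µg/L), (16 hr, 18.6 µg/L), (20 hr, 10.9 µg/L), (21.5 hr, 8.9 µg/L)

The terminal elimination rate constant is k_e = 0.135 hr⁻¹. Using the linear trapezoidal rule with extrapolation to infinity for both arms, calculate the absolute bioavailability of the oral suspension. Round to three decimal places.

F = 0.071

Trapezoidal AUC_0→4.75 (IV):
  [0→0.25]: (1797.7+1738.1)/2 × 0.25 = 441.975
  [0.25→4.25]: (1738.1+1012.9)/2 × 4 = 5502.0
  [4.25→4.75]: (1012.9+946.7)/2 × 0.5 = 489.9
  Sum = 6433.875 µg/L·hr
IV tail: 946.7/0.135 = 7012.593; AUC_iv,0→∞ = 6433.875 + 7012.593 = 13446.468 µg/L·hr
Trapezoidal AUC_0→21.5 (oral suspension):
  [0→2]: (0.0+94.5)/2 × 2 = 94.5
  [2→8]: (94.5+54.7)/2 × 6 = 447.6
  [8→10]: (54.7+41.9)/2 × 2 = 96.6
  [10→16]: (41.9+18.6)/2 × 6 = 181.5
  [16→20]: (18.6+10.9)/2 × 4 = 59.0
  [20→21.5]: (10.9+8.9)/2 × 1.5 = 14.85
  Sum = 894.05 µg/L·hr
oral suspension tail: 8.9/0.135 = 65.926; AUC_ev,0→∞ = 894.05 + 65.926 = 959.976 µg/L·hr
F = (AUC_ev/D_ev)/(AUC_iv/D_iv) = (959.976/200)/(13446.468/200) = 4.79988/67.23234 = 0.0714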